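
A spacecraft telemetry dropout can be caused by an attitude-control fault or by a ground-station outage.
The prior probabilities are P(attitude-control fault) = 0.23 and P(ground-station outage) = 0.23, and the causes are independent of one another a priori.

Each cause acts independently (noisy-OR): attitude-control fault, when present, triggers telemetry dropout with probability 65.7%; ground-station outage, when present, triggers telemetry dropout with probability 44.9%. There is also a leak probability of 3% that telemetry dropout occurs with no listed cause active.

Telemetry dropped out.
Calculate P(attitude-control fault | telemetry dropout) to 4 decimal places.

Under noisy-OR, P(telemetry dropout | causes) = 1 − (1−0.03)·∏(1−qᵢ) over the active causes.
P(telemetry dropout) = 0.03*0.77*0.77 + 0.46553*0.77*0.23 + 0.66729*0.23*0.77 + 0.816677*0.23*0.23 = 0.017787 + 0.082445 + 0.118177 + 0.043202 = 0.261611
Of this, 0.161379 comes from 0.118177 + 0.043202 (the attitude-control fault=true cases).
So P(attitude-control fault | telemetry dropout) = 0.161379/0.261611 ≈ 0.6169.

P(attitude-control fault | telemetry dropout) ≈ 0.6169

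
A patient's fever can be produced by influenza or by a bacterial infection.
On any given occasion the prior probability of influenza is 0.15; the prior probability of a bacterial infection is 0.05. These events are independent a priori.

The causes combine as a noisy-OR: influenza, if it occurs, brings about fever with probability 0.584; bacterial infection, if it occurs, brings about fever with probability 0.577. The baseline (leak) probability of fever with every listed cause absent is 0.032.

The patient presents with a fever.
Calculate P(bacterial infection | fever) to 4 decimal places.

P(bacterial infection | fever) ≈ 0.2201

Under noisy-OR, P(fever | causes) = 1 − (1−0.032)·∏(1−qᵢ) over the active causes.
P(fever) = 0.032*0.85*0.95 + 0.590536*0.85*0.05 + 0.597312*0.15*0.95 + 0.829663*0.15*0.05 = 0.025840 + 0.025098 + 0.085117 + 0.006222 = 0.142277
The bacterial infection-present share is 0.025098 + 0.006222 = 0.031320.
P(bacterial infection | fever) = 0.031320 / 0.142277 ≈ 0.2201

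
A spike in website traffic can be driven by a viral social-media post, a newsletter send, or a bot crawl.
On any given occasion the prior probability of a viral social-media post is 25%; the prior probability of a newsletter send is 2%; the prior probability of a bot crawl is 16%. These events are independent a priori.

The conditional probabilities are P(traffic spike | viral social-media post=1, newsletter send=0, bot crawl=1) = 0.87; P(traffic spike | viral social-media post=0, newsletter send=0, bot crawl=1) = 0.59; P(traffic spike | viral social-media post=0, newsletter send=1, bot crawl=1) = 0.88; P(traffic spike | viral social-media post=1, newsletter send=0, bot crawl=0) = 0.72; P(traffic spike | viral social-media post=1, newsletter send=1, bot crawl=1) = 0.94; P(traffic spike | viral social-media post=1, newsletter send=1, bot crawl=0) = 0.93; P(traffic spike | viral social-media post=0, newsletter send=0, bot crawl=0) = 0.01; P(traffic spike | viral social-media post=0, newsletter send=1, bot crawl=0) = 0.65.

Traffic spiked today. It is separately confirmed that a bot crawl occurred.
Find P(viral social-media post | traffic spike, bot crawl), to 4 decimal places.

P(viral social-media post | traffic spike, bot crawl) ≈ 0.3277

Enumerate the 4 (viral social-media post, newsletter send) configurations and weight by the priors:
  P(traffic spike | bot crawl) = 0.59×0.75×0.98 + 0.88×0.75×0.02 + 0.87×0.25×0.98 + 0.94×0.25×0.02
        = 0.433650 + 0.013200 + 0.213150 + 0.004700 = 0.664700
The terms with viral social-media post present sum to 0.217850, so
  P(viral social-media post | traffic spike, bot crawl) = 0.217850 / 0.664700 ≈ 0.3277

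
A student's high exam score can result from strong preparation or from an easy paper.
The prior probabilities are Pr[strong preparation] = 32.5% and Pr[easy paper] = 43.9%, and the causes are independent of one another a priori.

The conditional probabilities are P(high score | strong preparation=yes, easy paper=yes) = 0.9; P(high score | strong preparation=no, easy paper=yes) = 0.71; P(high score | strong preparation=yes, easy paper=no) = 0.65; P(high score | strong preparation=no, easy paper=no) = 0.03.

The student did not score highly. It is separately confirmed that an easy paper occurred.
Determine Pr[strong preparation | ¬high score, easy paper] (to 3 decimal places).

Numerator (weight on configurations with strong preparation): 0.1×0.325 = 0.032500
Normalizer over all consistent configurations: 0.29×0.675 + 0.1×0.325 = 0.228250
Posterior = 0.032500 / 0.228250 ≈ 0.142

Pr[strong preparation | ¬high score, easy paper] ≈ 0.142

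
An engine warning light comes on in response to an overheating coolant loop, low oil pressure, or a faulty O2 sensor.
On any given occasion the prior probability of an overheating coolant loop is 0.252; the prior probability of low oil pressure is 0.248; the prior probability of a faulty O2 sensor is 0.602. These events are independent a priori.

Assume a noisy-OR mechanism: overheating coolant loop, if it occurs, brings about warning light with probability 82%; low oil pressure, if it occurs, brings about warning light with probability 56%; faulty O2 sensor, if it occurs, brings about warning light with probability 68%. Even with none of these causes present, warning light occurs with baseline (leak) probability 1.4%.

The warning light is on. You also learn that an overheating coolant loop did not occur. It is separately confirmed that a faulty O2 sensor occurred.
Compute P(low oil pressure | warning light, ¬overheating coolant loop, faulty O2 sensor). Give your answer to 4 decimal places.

P(low oil pressure | warning light, ¬overheating coolant loop, faulty O2 sensor) ≈ 0.2932

Under noisy-OR, P(warning light | causes) = 1 − (1−0.014)·∏(1−qᵢ) over the active causes.
Enumerate both values of low oil pressure and weight by the priors:
  P(warning light | ¬overheating coolant loop, faulty O2 sensor) = 0.68448×0.752 + 0.861171×0.248
        = 0.514729 + 0.213570 = 0.728299
Configurations with low oil pressure contribute 0.213570, so
  P(low oil pressure | warning light, ¬overheating coolant loop, faulty O2 sensor) = 0.213570 / 0.728299 ≈ 0.2932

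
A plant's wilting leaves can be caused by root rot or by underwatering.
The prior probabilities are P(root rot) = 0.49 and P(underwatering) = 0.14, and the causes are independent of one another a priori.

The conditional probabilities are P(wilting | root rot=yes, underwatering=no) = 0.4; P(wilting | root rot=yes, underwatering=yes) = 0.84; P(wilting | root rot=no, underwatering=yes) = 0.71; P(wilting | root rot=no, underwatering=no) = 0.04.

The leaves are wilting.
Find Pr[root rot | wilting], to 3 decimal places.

By total probability over the 4 (root rot, underwatering) configurations:
  P(wilting) = 0.04×0.51×0.86 + 0.71×0.51×0.14 + 0.4×0.49×0.86 + 0.84×0.49×0.14
        = 0.017544 + 0.050694 + 0.168560 + 0.057624 = 0.294422
Configurations with root rot contribute 0.226184, so
  P(root rot | wilting) = 0.226184 / 0.294422 ≈ 0.768

Pr[root rot | wilting] ≈ 0.768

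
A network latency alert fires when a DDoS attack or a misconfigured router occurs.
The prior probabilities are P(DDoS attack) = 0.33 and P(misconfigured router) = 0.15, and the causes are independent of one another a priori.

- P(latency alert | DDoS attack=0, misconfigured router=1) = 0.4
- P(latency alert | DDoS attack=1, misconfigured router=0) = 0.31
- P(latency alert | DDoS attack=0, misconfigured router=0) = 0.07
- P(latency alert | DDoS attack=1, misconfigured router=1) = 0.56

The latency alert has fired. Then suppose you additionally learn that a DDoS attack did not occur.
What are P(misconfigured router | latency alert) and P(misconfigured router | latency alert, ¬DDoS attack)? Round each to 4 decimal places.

P(misconfigured router | latency alert) ≈ 0.3488; P(misconfigured router | latency alert, ¬DDoS attack) ≈ 0.5021

Weight on misconfigured router=true, given the evidence: 0.040200 + 0.027720 = 0.067920
Normalizer over all consistent configurations: 0.07×0.67×0.85 + 0.4×0.67×0.15 + 0.31×0.33×0.85 + 0.56×0.33×0.15 = 0.194740
P(misconfigured router | latency alert) = 0.067920/0.194740 ≈ 0.3488

Now condition on the additional information:
P(latency alert | ¬DDoS attack) = 0.07·0.85 + 0.4·0.15 = 0.059500 + 0.060000 = 0.119500
The misconfigured router-present share is 0.4·0.15 = 0.060000.
Hence the posterior is 0.060000/0.119500 ≈ 0.5021.
Ruling out DDoS attack raises the posterior on misconfigured router — the flip side of explaining away.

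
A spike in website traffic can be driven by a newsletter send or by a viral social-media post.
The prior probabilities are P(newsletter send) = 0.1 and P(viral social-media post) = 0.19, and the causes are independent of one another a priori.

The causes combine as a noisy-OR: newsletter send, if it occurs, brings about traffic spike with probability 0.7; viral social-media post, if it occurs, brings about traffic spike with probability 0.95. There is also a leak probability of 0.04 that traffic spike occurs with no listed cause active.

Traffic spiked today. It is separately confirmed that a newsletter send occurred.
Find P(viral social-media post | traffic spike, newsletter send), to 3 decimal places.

P(viral social-media post | traffic spike, newsletter send) ≈ 0.245

Under noisy-OR, P(traffic spike | causes) = 1 − (1−0.04)·∏(1−qᵢ) over the active causes.
For the numerator, keep only viral social-media post=true terms: 0.9856*0.19 = 0.187264
The normalizing constant is 0.712*0.81 + 0.9856*0.19 = 0.763984
Posterior = 0.187264 / 0.763984 ≈ 0.245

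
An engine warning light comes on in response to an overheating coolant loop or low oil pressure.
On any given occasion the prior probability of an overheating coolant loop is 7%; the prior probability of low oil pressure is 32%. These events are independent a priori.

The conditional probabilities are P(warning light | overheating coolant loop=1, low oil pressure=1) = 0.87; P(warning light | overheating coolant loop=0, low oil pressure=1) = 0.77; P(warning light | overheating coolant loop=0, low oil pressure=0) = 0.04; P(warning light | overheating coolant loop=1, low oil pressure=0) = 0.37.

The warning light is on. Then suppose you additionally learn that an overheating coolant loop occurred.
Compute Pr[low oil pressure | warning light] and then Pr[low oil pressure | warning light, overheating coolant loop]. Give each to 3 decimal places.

P(warning light) = 0.04*0.93*0.68 + 0.77*0.93*0.32 + 0.37*0.07*0.68 + 0.87*0.07*0.32 = 0.025296 + 0.229152 + 0.017612 + 0.019488 = 0.291548
The low oil pressure-present share is 0.229152 + 0.019488 = 0.248640.
P(low oil pressure | warning light) = 0.248640 / 0.291548 ≈ 0.853

Now condition on the additional information:
By total probability over both values of low oil pressure:
  P(warning light | overheating coolant loop) = 0.37·0.68 + 0.87·0.32
        = 0.251600 + 0.278400 = 0.530000
The terms with low oil pressure present sum to 0.278400, so
  P(low oil pressure | warning light, overheating coolant loop) = 0.278400 / 0.530000 ≈ 0.525

Pr[low oil pressure | warning light] ≈ 0.853; Pr[low oil pressure | warning light, overheating coolant loop] ≈ 0.525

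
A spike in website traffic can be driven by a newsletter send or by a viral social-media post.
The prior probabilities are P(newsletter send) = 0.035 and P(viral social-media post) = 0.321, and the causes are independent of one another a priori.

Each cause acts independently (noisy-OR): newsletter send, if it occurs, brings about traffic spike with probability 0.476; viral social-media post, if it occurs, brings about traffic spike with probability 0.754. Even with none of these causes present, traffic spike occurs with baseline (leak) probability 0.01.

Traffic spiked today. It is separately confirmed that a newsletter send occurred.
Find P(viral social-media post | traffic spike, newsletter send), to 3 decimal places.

Under noisy-OR, P(traffic spike | causes) = 1 − (1−0.01)·∏(1−qᵢ) over the active causes.
P(traffic spike | newsletter send) = 0.48124×0.679 + 0.872385×0.321 = 0.326762 + 0.280036 = 0.606798
The viral social-media post-present share is 0.872385×0.321 = 0.280036.
Hence the posterior is 0.280036/0.606798 ≈ 0.461.

P(viral social-media post | traffic spike, newsletter send) ≈ 0.461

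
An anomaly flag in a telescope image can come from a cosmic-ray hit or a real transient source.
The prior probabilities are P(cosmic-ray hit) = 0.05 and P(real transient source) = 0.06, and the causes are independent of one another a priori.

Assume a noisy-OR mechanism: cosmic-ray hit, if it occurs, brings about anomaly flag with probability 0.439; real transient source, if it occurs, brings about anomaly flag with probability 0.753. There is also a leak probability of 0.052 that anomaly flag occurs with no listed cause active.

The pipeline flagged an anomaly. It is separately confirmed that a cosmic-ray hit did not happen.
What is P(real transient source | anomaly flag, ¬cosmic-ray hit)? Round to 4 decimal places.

Under noisy-OR, P(anomaly flag | causes) = 1 − (1−0.052)·∏(1−qᵢ) over the active causes.
By total probability over both values of real transient source:
  P(anomaly flag | ¬cosmic-ray hit) = 0.052*0.94 + 0.765844*0.06
        = 0.048880 + 0.045951 = 0.094831
Keeping only the real transient source-present terms gives 0.045951, so
  P(real transient source | anomaly flag, ¬cosmic-ray hit) = 0.045951 / 0.094831 ≈ 0.4846

P(real transient source | anomaly flag, ¬cosmic-ray hit) ≈ 0.4846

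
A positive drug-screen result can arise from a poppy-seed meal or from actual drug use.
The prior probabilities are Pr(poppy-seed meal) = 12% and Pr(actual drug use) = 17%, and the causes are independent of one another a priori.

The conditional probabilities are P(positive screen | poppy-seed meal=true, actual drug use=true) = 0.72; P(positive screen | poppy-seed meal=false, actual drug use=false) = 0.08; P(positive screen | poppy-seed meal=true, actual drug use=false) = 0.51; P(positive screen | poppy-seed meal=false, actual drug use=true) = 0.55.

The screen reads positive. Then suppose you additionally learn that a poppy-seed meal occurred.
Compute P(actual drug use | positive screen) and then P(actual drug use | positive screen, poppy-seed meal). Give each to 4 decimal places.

Numerator (weight on configurations with actual drug use): 0.082280 + 0.014688 = 0.096968
The normalizing constant is 0.08×0.88×0.83 + 0.55×0.88×0.17 + 0.51×0.12×0.83 + 0.72×0.12×0.17 = 0.206196
Posterior = 0.096968 / 0.206196 ≈ 0.4703

With the extra evidence:
Weight on actual drug use=true, given the evidence: 0.72×0.17 = 0.122400
Normalizer over all consistent configurations: 0.51×0.83 + 0.72×0.17 = 0.545700
P(actual drug use | positive screen, poppy-seed meal) = 0.122400/0.545700 ≈ 0.2243
— poppy-seed meal explains away the evidence for actual drug use.

P(actual drug use | positive screen) ≈ 0.4703; P(actual drug use | positive screen, poppy-seed meal) ≈ 0.2243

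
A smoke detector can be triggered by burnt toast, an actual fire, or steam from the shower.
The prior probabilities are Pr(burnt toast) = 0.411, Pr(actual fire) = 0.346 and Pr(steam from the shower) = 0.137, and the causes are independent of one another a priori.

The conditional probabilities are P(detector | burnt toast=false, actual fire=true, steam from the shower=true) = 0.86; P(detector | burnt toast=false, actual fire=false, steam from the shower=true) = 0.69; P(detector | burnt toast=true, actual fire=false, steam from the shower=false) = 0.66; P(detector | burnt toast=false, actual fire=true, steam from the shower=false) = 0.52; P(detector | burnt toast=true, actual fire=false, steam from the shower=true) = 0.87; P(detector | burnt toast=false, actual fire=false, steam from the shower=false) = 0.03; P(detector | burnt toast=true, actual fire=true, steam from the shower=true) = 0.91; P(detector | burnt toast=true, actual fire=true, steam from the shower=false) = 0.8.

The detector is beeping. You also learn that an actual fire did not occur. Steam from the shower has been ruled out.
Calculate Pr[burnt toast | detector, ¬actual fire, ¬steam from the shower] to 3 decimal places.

Pr[burnt toast | detector, ¬actual fire, ¬steam from the shower] ≈ 0.939

P(detector | ¬actual fire, ¬steam from the shower) = 0.03×0.589 + 0.66×0.411 = 0.017670 + 0.271260 = 0.288930
The burnt toast-present share is 0.66×0.411 = 0.271260.
Hence the posterior is 0.271260/0.288930 ≈ 0.939.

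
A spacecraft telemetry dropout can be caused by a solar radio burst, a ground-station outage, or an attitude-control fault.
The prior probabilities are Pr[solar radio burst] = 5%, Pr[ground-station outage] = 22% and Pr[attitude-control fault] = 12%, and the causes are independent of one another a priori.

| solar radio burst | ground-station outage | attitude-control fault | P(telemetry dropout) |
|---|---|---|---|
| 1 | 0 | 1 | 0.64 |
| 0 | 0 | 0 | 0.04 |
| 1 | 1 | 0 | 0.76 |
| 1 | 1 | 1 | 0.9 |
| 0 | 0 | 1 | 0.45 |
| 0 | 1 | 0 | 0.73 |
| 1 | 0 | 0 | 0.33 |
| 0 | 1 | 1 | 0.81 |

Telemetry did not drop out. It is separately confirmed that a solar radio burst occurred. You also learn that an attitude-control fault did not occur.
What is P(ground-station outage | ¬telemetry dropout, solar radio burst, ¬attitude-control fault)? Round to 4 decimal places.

P(ground-station outage | ¬telemetry dropout, solar radio burst, ¬attitude-control fault) ≈ 0.0918

Enumerate both values of ground-station outage and weight by the priors:
  P(¬telemetry dropout | solar radio burst, ¬attitude-control fault) = 0.67·0.78 + 0.24·0.22
        = 0.522600 + 0.052800 = 0.575400
Keeping only the ground-station outage-present terms gives 0.052800, so
  P(ground-station outage | ¬telemetry dropout, solar radio burst, ¬attitude-control fault) = 0.052800 / 0.575400 ≈ 0.0918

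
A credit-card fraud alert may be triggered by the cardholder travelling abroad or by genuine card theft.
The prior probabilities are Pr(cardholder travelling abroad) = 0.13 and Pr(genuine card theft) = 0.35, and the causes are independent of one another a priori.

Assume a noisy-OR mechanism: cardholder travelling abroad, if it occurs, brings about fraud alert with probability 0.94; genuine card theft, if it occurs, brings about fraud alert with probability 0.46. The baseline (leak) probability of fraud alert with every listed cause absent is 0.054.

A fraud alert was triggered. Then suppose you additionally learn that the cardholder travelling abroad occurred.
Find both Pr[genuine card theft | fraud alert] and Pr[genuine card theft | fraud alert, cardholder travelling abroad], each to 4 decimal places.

Under noisy-OR, P(fraud alert | causes) = 1 − (1−0.054)·∏(1−qᵢ) over the active causes.
P(fraud alert) = 0.054×0.87×0.65 + 0.48916×0.87×0.35 + 0.94324×0.13×0.65 + 0.96935×0.13×0.35 = 0.030537 + 0.148949 + 0.079704 + 0.044105 = 0.303295
Of this, 0.193054 comes from 0.148949 + 0.044105 (the genuine card theft=true cases).
Hence the posterior is 0.193054/0.303295 ≈ 0.6365.

Now condition on the additional information:
Enumerate both values of genuine card theft and weight by the priors:
  P(fraud alert | cardholder travelling abroad) = 0.94324·0.65 + 0.96935·0.35
        = 0.613106 + 0.339272 = 0.952378
The terms with genuine card theft present sum to 0.339272, so
  P(genuine card theft | fraud alert, cardholder travelling abroad) = 0.339272 / 0.952378 ≈ 0.3562
Conditioning on cardholder travelling abroad lowers the posterior on genuine card theft: the classic explaining-away effect in a common-effect structure.

Pr[genuine card theft | fraud alert] ≈ 0.6365; Pr[genuine card theft | fraud alert, cardholder travelling abroad] ≈ 0.3562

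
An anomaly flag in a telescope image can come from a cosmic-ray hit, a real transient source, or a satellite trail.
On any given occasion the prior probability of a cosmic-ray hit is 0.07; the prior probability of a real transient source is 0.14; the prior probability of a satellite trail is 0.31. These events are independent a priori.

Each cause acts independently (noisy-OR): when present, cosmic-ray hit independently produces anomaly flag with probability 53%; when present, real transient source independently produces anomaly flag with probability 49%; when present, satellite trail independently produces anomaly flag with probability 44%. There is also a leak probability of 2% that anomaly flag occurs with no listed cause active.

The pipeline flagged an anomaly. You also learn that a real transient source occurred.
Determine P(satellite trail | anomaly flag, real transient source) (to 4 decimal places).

P(satellite trail | anomaly flag, real transient source) ≈ 0.3875

Under noisy-OR, P(anomaly flag | causes) = 1 − (1−0.02)·∏(1−qᵢ) over the active causes.
For the numerator, keep only satellite trail=true terms: 0.207608 + 0.018845 = 0.226453
Denominator P(anomaly flag | real transient source): 0.5002*0.93*0.69 + 0.720112*0.93*0.31 + 0.765094*0.07*0.69 + 0.868453*0.07*0.31 = 0.584385
Posterior = 0.226453 / 0.584385 ≈ 0.3875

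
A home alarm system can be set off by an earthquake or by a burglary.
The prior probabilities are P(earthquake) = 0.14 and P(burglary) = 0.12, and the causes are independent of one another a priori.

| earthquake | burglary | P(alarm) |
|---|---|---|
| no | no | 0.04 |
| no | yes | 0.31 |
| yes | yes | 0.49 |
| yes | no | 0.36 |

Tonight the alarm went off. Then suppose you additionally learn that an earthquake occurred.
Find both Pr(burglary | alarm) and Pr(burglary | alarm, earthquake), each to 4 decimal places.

Pr(burglary | alarm) ≈ 0.3502; Pr(burglary | alarm, earthquake) ≈ 0.1565

Weight on burglary=true, given the evidence: 0.031992 + 0.008232 = 0.040224
Denominator P(alarm): 0.04·0.86·0.88 + 0.31·0.86·0.12 + 0.36·0.14·0.88 + 0.49·0.14·0.12 = 0.114848
P(burglary | alarm) = 0.040224/0.114848 ≈ 0.3502

With the extra evidence:
P(alarm | earthquake) = 0.36×0.88 + 0.49×0.12 = 0.316800 + 0.058800 = 0.375600
Restricting to configurations with burglary present: 0.49×0.12 = 0.058800.
P(burglary | alarm, earthquake) = 0.058800 / 0.375600 ≈ 0.1565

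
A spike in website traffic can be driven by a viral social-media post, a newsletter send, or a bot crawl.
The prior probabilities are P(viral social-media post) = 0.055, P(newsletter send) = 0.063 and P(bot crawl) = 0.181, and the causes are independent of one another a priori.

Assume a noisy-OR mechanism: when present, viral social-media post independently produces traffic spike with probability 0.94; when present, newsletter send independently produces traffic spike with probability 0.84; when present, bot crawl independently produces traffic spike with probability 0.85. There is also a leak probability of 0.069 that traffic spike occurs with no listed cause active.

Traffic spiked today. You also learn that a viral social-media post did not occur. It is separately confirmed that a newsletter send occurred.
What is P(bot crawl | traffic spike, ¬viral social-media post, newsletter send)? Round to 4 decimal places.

P(bot crawl | traffic spike, ¬viral social-media post, newsletter send) ≈ 0.2025

Under noisy-OR, P(traffic spike | causes) = 1 − (1−0.069)·∏(1−qᵢ) over the active causes.
By total probability over both values of bot crawl:
  P(traffic spike | ¬viral social-media post, newsletter send) = 0.85104·0.819 + 0.977656·0.181
        = 0.697002 + 0.176956 = 0.873958
Configurations with bot crawl contribute 0.176956, so
  P(bot crawl | traffic spike, ¬viral social-media post, newsletter send) = 0.176956 / 0.873958 ≈ 0.2025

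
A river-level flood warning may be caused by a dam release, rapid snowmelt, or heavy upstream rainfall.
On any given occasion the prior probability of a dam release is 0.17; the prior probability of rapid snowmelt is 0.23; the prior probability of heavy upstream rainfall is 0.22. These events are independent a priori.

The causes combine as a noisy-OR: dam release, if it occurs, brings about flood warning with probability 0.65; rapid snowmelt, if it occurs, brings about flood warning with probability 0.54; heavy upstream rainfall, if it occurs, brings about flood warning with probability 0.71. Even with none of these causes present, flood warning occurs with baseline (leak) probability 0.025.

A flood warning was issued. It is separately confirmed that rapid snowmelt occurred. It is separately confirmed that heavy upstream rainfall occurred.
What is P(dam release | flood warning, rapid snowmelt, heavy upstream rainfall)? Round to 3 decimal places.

Under noisy-OR, P(flood warning | causes) = 1 − (1−0.025)·∏(1−qᵢ) over the active causes.
Numerator (weight on configurations with dam release): 0.954477*0.17 = 0.162261
Denominator P(flood warning | rapid snowmelt, heavy upstream rainfall): 0.869935*0.83 + 0.954477*0.17 = 0.884307
Posterior = 0.162261 / 0.884307 ≈ 0.183

P(dam release | flood warning, rapid snowmelt, heavy upstream rainfall) ≈ 0.183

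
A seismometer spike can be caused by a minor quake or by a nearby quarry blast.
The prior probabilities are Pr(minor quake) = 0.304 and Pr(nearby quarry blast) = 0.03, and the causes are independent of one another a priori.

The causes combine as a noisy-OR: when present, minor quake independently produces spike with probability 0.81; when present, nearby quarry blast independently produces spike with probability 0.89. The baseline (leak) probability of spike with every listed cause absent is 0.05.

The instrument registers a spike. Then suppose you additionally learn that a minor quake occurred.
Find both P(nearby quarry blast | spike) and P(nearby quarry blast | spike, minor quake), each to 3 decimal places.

Under noisy-OR, P(spike | causes) = 1 − (1−0.05)·∏(1−qᵢ) over the active causes.
Numerator (weight on configurations with nearby quarry blast): 0.018698 + 0.008939 = 0.027637
Normalizer over all consistent configurations: 0.05×0.696×0.97 + 0.8955×0.696×0.03 + 0.8195×0.304×0.97 + 0.980145×0.304×0.03 = 0.303047
Posterior = 0.027637 / 0.303047 ≈ 0.091

With the extra evidence:
Enumerate both values of nearby quarry blast and weight by the priors:
  P(spike | minor quake) = 0.8195*0.97 + 0.980145*0.03
        = 0.794915 + 0.029404 = 0.824319
The terms with nearby quarry blast present sum to 0.029404, so
  P(nearby quarry blast | spike, minor quake) = 0.029404 / 0.824319 ≈ 0.036
— minor quake explains away the evidence for nearby quarry blast.

P(nearby quarry blast | spike) ≈ 0.091; P(nearby quarry blast | spike, minor quake) ≈ 0.036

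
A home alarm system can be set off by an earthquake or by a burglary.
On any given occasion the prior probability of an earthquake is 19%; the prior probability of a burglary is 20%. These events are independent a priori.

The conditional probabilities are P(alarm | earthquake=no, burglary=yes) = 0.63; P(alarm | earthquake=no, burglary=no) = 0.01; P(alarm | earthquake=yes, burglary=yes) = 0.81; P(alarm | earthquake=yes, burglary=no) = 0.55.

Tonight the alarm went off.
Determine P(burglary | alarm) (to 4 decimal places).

P(burglary | alarm) ≈ 0.5959

P(alarm) = 0.01*0.81*0.8 + 0.63*0.81*0.2 + 0.55*0.19*0.8 + 0.81*0.19*0.2 = 0.006480 + 0.102060 + 0.083600 + 0.030780 = 0.222920
The burglary-present share is 0.102060 + 0.030780 = 0.132840.
P(burglary | alarm) = 0.132840 / 0.222920 ≈ 0.5959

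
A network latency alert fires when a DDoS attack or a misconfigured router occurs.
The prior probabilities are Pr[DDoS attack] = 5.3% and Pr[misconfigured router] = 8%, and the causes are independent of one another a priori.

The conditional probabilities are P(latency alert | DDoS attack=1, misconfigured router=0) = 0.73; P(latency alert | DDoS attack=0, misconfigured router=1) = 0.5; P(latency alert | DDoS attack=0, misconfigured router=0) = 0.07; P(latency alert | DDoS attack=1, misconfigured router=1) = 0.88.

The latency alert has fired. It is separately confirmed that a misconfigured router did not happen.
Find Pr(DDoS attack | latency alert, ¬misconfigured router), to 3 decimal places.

Pr(DDoS attack | latency alert, ¬misconfigured router) ≈ 0.369

Sum P(latency alert|·) weighted by the priors over both values of DDoS attack:
  P(latency alert | ¬misconfigured router) = 0.07×0.947 + 0.73×0.053
        = 0.066290 + 0.038690 = 0.104980
Configurations with DDoS attack contribute 0.038690, so
  P(DDoS attack | latency alert, ¬misconfigured router) = 0.038690 / 0.104980 ≈ 0.369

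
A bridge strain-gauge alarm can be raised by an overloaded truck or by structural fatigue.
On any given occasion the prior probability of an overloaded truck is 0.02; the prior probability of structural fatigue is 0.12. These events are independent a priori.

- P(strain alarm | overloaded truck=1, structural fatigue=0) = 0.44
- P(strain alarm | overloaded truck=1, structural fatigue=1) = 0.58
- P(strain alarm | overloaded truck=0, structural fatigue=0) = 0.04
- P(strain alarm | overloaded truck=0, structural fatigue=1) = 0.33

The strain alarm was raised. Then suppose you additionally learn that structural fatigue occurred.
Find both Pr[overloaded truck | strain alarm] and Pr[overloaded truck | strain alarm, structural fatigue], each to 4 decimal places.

Pr[overloaded truck | strain alarm] ≈ 0.1108; Pr[overloaded truck | strain alarm, structural fatigue] ≈ 0.0346

By total probability over the 4 (overloaded truck, structural fatigue) configurations:
  P(strain alarm) = 0.04×0.98×0.88 + 0.33×0.98×0.12 + 0.44×0.02×0.88 + 0.58×0.02×0.12
        = 0.034496 + 0.038808 + 0.007744 + 0.001392 = 0.082440
The terms with overloaded truck present sum to 0.009136, so
  P(overloaded truck | strain alarm) = 0.009136 / 0.082440 ≈ 0.1108

With the extra evidence:
Sum P(strain alarm|·) weighted by the priors over both values of overloaded truck:
  P(strain alarm | structural fatigue) = 0.33*0.98 + 0.58*0.02
        = 0.323400 + 0.011600 = 0.335000
Keeping only the overloaded truck-present terms gives 0.011600, so
  P(overloaded truck | strain alarm, structural fatigue) = 0.011600 / 0.335000 ≈ 0.0346
This is intercausal reasoning (explaining away): once structural fatigue accounts for the strain alarm, overloaded truck becomes less likely.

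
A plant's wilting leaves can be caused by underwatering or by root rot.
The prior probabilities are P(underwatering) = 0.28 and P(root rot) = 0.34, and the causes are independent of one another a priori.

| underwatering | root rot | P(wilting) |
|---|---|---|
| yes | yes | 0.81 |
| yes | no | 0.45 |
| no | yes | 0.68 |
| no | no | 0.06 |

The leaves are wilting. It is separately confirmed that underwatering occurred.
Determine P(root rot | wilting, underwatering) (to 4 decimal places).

P(root rot | wilting, underwatering) ≈ 0.4811

Weight on root rot=true, given the evidence: 0.81×0.34 = 0.275400
Normalizer over all consistent configurations: 0.45×0.66 + 0.81×0.34 = 0.572400
Posterior = 0.275400 / 0.572400 ≈ 0.4811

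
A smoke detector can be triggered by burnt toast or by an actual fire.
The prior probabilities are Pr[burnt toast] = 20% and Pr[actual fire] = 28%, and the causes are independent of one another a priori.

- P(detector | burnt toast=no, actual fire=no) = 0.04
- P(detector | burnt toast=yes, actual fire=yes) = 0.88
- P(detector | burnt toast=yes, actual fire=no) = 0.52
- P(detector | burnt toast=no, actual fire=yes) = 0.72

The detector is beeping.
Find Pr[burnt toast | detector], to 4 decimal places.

P(detector) = 0.04*0.8*0.72 + 0.72*0.8*0.28 + 0.52*0.2*0.72 + 0.88*0.2*0.28 = 0.023040 + 0.161280 + 0.074880 + 0.049280 = 0.308480
Restricting to configurations with burnt toast present: 0.074880 + 0.049280 = 0.124160.
So P(burnt toast | detector) = 0.124160/0.308480 ≈ 0.4025.

Pr[burnt toast | detector] ≈ 0.4025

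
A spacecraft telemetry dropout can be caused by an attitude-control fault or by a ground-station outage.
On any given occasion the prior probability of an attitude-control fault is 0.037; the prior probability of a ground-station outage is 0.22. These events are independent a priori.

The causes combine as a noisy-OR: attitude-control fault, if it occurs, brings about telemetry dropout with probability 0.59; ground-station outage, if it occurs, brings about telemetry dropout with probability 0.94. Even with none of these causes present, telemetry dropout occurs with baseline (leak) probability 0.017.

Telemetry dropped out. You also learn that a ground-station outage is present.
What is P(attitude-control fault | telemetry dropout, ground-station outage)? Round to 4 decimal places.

P(attitude-control fault | telemetry dropout, ground-station outage) ≈ 0.0383

Under noisy-OR, P(telemetry dropout | causes) = 1 − (1−0.017)·∏(1−qᵢ) over the active causes.
By total probability over both values of attitude-control fault:
  P(telemetry dropout | ground-station outage) = 0.94102×0.963 + 0.975818×0.037
        = 0.906202 + 0.036105 = 0.942307
Keeping only the attitude-control fault-present terms gives 0.036105, so
  P(attitude-control fault | telemetry dropout, ground-station outage) = 0.036105 / 0.942307 ≈ 0.0383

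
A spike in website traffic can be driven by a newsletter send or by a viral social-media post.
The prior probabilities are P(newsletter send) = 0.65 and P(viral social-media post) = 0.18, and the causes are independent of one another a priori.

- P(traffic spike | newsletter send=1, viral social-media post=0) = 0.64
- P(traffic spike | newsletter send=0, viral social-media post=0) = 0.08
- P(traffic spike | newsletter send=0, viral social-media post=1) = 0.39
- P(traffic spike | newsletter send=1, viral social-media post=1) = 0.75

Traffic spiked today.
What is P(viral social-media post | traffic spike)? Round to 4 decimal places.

P(viral social-media post | traffic spike) ≈ 0.2358

Weight on viral social-media post=true, given the evidence: 0.024570 + 0.087750 = 0.112320
Normalizer over all consistent configurations: 0.08*0.35*0.82 + 0.39*0.35*0.18 + 0.64*0.65*0.82 + 0.75*0.65*0.18 = 0.476400
P(viral social-media post | traffic spike) = 0.112320/0.476400 ≈ 0.2358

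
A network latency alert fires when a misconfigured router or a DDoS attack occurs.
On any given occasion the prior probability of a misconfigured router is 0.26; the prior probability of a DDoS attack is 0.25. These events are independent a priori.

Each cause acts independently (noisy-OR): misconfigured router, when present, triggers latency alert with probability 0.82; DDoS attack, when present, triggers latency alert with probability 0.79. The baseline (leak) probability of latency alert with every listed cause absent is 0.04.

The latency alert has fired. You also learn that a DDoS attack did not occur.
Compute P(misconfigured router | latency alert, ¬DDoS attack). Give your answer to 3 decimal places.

P(misconfigured router | latency alert, ¬DDoS attack) ≈ 0.879

Under noisy-OR, P(latency alert | causes) = 1 − (1−0.04)·∏(1−qᵢ) over the active causes.
Sum P(latency alert|·) weighted by the priors over both values of misconfigured router:
  P(latency alert | ¬DDoS attack) = 0.04*0.74 + 0.8272*0.26
        = 0.029600 + 0.215072 = 0.244672
Keeping only the misconfigured router-present terms gives 0.215072, so
  P(misconfigured router | latency alert, ¬DDoS attack) = 0.215072 / 0.244672 ≈ 0.879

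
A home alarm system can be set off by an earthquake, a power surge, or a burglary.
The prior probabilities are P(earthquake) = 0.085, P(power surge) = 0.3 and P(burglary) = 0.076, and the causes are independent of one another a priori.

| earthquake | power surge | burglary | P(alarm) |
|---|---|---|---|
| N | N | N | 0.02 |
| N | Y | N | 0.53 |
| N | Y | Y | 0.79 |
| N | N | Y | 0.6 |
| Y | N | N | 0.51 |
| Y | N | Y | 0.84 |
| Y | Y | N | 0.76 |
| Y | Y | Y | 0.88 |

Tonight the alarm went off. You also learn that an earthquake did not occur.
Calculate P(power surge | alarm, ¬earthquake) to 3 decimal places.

Sum P(alarm|·) weighted by the priors over the 4 (power surge, burglary) configurations:
  P(alarm | ¬earthquake) = 0.02*0.7*0.924 + 0.6*0.7*0.076 + 0.53*0.3*0.924 + 0.79*0.3*0.076
        = 0.012936 + 0.031920 + 0.146916 + 0.018012 = 0.209784
Keeping only the power surge-present terms gives 0.164928, so
  P(power surge | alarm, ¬earthquake) = 0.164928 / 0.209784 ≈ 0.786

P(power surge | alarm, ¬earthquake) ≈ 0.786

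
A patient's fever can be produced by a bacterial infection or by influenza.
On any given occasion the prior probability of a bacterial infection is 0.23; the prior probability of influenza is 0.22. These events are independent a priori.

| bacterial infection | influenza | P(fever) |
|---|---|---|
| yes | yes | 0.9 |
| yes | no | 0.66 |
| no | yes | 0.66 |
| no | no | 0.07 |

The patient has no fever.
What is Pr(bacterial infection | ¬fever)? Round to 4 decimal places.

Pr(bacterial infection | ¬fever) ≈ 0.0968

By total probability over the 4 (bacterial infection, influenza) configurations:
  P(¬fever) = 0.93×0.77×0.78 + 0.34×0.77×0.22 + 0.34×0.23×0.78 + 0.1×0.23×0.22
        = 0.558558 + 0.057596 + 0.060996 + 0.005060 = 0.682210
The terms with bacterial infection present sum to 0.066056, so
  P(bacterial infection | ¬fever) = 0.066056 / 0.682210 ≈ 0.0968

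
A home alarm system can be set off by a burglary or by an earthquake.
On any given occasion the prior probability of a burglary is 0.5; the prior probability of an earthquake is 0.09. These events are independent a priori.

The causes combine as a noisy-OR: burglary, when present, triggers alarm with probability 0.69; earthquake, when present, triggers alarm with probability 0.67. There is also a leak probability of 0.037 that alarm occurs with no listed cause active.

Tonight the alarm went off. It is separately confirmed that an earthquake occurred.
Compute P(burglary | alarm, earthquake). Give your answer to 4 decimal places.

P(burglary | alarm, earthquake) ≈ 0.5692

Under noisy-OR, P(alarm | causes) = 1 − (1−0.037)·∏(1−qᵢ) over the active causes.
Enumerate both values of burglary and weight by the priors:
  P(alarm | earthquake) = 0.68221·0.5 + 0.901485·0.5
        = 0.341105 + 0.450742 = 0.791847
The terms with burglary present sum to 0.450742, so
  P(burglary | alarm, earthquake) = 0.450742 / 0.791847 ≈ 0.5692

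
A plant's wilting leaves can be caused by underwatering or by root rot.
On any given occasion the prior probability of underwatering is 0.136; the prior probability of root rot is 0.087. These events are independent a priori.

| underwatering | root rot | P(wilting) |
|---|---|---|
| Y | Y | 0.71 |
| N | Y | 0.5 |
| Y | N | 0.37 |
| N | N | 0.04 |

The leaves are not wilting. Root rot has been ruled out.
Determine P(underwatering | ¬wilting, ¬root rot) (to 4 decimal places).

P(underwatering | ¬wilting, ¬root rot) ≈ 0.0936

P(¬wilting | ¬root rot) = 0.96*0.864 + 0.63*0.136 = 0.829440 + 0.085680 = 0.915120
The underwatering-present share is 0.63*0.136 = 0.085680.
Hence the posterior is 0.085680/0.915120 ≈ 0.0936.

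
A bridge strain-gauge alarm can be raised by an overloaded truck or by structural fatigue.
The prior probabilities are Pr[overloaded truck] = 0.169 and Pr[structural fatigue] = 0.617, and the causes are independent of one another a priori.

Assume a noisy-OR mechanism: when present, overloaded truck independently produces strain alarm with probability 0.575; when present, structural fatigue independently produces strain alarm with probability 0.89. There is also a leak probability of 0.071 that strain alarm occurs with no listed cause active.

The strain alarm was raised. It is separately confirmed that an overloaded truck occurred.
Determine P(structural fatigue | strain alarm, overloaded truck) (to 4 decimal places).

Under noisy-OR, P(strain alarm | causes) = 1 − (1−0.071)·∏(1−qᵢ) over the active causes.
Enumerate both values of structural fatigue and weight by the priors:
  P(strain alarm | overloaded truck) = 0.605175·0.383 + 0.956569·0.617
        = 0.231782 + 0.590203 = 0.821985
Keeping only the structural fatigue-present terms gives 0.590203, so
  P(structural fatigue | strain alarm, overloaded truck) = 0.590203 / 0.821985 ≈ 0.7180

P(structural fatigue | strain alarm, overloaded truck) ≈ 0.7180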